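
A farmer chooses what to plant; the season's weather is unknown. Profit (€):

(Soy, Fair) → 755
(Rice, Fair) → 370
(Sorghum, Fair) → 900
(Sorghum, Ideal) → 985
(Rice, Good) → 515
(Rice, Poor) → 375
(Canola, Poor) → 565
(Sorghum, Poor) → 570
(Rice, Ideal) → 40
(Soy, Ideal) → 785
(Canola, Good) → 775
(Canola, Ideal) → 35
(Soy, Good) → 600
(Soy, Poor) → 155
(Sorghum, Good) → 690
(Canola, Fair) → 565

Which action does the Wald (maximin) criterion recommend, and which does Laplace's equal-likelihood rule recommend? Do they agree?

Row minima: Rice=40, Canola=35, Soy=155, Sorghum=570
Best worst-case = 570 → Sorghum.
Row averages: Rice=325, Canola=485, Soy=573.75, Sorghum=786.25
Highest average = 786.25 → Sorghum.

maximin → Sorghum; laplace → Sorghum (agree)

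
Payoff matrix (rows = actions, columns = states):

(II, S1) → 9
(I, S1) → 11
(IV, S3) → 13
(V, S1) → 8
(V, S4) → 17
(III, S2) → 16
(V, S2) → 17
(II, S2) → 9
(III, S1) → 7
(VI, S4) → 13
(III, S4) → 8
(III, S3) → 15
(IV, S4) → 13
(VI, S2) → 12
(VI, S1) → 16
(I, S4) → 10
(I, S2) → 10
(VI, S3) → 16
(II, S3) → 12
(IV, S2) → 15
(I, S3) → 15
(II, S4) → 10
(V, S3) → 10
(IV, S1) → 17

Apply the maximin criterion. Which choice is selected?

IV

Row minima: I=10, II=9, III=7, IV=13, V=8, VI=12
Best worst-case = 13 → IV.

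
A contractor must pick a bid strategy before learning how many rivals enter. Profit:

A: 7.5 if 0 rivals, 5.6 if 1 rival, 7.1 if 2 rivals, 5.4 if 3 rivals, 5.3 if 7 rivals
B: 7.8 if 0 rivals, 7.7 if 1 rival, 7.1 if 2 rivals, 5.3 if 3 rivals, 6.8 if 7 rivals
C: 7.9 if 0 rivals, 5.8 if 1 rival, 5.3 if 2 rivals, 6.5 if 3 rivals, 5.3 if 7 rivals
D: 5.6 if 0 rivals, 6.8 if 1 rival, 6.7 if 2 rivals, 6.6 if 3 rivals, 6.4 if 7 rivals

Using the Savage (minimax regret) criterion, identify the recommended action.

B

Column bests: 0 rivals=7.9, 1 rival=7.7, 2 rivals=7.1, 3 rivals=6.6, 7 rivals=6.8.
A regrets: 0.4, 2.1, 0.0, 1.2, 1.5 → max 2.1
B regrets: 0.1, 0.0, 0.0, 1.3, 0.0 → max 1.3
C regrets: 0.0, 1.9, 1.8, 0.1, 1.5 → max 1.9
D regrets: 2.3, 0.9, 0.4, 0.0, 0.4 → max 2.3
Smallest max regret = 1.3 → B.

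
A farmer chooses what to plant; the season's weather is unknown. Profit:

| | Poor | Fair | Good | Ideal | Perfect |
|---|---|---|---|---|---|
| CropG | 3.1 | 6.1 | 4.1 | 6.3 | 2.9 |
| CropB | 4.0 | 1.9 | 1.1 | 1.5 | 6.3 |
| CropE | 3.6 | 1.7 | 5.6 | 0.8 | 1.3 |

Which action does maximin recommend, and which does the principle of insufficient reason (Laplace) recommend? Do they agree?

Row minima: CropG=2.9, CropB=1.1, CropE=0.8
Best worst-case = 2.9 → CropG.
Row averages: CropG=4.5, CropB=2.96, CropE=2.6
Highest average = 4.5 → CropG.

maximin → CropG; laplace → CropG (agree)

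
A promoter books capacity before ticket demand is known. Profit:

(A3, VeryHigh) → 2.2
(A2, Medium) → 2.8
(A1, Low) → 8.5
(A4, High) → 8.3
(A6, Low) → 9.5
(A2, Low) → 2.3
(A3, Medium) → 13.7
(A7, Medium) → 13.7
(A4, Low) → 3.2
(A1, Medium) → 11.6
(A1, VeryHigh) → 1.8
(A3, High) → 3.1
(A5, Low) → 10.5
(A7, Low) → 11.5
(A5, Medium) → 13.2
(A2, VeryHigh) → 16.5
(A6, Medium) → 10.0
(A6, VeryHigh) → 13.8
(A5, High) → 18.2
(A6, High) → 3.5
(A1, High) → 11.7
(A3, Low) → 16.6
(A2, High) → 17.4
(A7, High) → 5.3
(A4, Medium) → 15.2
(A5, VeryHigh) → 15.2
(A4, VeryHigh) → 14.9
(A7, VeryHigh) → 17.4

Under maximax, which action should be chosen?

Row maxima: A1=11.7, A2=17.4, A3=16.6, A4=15.2, A5=18.2, A6=13.8, A7=17.4
Best best-case = 18.2 → A5.

A5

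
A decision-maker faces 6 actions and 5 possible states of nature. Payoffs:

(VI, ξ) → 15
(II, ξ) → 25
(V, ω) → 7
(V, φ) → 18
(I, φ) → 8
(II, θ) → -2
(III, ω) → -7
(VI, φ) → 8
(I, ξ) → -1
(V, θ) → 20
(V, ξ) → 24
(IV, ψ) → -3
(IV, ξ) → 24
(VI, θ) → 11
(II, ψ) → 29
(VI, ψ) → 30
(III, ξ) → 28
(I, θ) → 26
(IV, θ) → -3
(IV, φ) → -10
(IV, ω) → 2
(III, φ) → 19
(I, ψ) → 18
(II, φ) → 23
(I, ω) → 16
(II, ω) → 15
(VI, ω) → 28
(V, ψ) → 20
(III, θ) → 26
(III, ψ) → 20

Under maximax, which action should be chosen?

VI

Row maxima: I=26, II=29, III=28, IV=24, V=24, VI=30
Best best-case = 30 → VI.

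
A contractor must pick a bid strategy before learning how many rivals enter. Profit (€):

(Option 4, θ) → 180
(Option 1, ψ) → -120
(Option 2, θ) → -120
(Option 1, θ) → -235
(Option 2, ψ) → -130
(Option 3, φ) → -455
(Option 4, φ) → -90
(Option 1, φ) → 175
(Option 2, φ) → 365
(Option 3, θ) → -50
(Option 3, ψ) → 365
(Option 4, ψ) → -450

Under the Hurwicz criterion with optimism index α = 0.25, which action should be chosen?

Option 1: 0.25·175 + 0.75·(-235) = -132.5
Option 2: 0.25·365 + 0.75·(-130) = -6.25
Option 3: 0.25·365 + 0.75·(-455) = -250
Option 4: 0.25·180 + 0.75·(-450) = -292.5
Highest Hurwicz score = -6.25 → Option 2.

Option 2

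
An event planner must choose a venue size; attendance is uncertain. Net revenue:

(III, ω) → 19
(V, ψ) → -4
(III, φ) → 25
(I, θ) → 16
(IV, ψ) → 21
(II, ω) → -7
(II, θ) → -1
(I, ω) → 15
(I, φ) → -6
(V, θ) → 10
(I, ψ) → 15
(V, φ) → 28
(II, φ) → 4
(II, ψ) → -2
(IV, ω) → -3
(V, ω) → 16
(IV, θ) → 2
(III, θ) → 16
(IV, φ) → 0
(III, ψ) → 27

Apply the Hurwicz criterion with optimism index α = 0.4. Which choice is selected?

I: 0.4·16 + 0.6·(-6) = 2.8
II: 0.4·4 + 0.6·(-7) = -2.6
III: 0.4·27 + 0.6·16 = 20.4
IV: 0.4·21 + 0.6·(-3) = 6.6
V: 0.4·28 + 0.6·(-4) = 8.8
Highest Hurwicz score = 20.4 → III.

III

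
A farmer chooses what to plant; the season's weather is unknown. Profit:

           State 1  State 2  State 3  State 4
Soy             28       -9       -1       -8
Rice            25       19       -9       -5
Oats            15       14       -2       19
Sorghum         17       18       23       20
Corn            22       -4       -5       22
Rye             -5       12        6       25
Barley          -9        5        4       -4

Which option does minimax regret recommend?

Sorghum

Column bests: State 1=28, State 2=19, State 3=23, State 4=25.
Soy regrets: 0, 28, 24, 33 → max 33
Rice regrets: 3, 0, 32, 30 → max 32
Oats regrets: 13, 5, 25, 6 → max 25
Sorghum regrets: 11, 1, 0, 5 → max 11
Corn regrets: 6, 23, 28, 3 → max 28
Rye regrets: 33, 7, 17, 0 → max 33
Barley regrets: 37, 14, 19, 29 → max 37
Smallest max regret = 11 → Sorghum.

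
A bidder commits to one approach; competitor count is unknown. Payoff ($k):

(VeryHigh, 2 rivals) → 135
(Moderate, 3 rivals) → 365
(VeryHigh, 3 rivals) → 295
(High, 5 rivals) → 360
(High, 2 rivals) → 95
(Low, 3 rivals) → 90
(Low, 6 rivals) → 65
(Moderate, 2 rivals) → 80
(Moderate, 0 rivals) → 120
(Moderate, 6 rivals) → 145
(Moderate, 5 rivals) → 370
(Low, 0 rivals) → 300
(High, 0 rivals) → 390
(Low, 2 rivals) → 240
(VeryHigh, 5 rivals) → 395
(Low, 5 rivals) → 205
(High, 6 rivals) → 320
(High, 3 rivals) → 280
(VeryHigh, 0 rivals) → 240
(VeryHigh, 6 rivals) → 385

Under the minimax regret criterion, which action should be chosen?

Column bests: 0 rivals=390, 2 rivals=240, 3 rivals=365, 5 rivals=395, 6 rivals=385.
Low regrets: 90, 0, 275, 190, 320 → max 320
Moderate regrets: 270, 160, 0, 25, 240 → max 270
High regrets: 0, 145, 85, 35, 65 → max 145
VeryHigh regrets: 150, 105, 70, 0, 0 → max 150
Smallest max regret = 145 → High.

High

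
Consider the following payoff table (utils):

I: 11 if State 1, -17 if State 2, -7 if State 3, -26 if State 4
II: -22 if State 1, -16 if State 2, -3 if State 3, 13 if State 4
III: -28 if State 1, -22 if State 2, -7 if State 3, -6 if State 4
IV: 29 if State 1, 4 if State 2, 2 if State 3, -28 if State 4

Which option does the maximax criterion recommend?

Row maxima: I=11, II=13, III=-6, IV=29
Best best-case = 29 → IV.

IV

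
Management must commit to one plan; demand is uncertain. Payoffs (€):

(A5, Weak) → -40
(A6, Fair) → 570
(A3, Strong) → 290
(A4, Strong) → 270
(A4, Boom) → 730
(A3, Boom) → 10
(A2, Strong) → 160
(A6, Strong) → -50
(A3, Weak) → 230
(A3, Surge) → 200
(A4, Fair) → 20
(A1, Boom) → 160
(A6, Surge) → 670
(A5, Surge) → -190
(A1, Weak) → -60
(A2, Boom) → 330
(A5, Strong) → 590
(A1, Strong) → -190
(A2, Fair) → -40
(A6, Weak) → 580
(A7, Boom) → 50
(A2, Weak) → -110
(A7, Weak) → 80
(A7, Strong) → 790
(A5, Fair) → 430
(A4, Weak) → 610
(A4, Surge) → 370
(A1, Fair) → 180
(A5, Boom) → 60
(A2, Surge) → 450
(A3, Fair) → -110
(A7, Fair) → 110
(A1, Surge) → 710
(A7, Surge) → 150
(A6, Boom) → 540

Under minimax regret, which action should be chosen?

A4

Column bests: Weak=610, Fair=570, Strong=790, Boom=730, Surge=710.
A1 regrets: 670, 390, 980, 570, 0 → max 980
A2 regrets: 720, 610, 630, 400, 260 → max 720
A3 regrets: 380, 680, 500, 720, 510 → max 720
A4 regrets: 0, 550, 520, 0, 340 → max 550
A5 regrets: 650, 140, 200, 670, 900 → max 900
A6 regrets: 30, 0, 840, 190, 40 → max 840
A7 regrets: 530, 460, 0, 680, 560 → max 680
Smallest max regret = 550 → A4.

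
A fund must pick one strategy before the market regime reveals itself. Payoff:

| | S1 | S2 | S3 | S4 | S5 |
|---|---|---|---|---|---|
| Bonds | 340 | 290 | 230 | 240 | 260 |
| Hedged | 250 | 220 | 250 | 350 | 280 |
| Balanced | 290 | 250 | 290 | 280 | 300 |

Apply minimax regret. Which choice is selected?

Column bests: S1=340, S2=290, S3=290, S4=350, S5=300.
Bonds regrets: 0, 0, 60, 110, 40 → max 110
Hedged regrets: 90, 70, 40, 0, 20 → max 90
Balanced regrets: 50, 40, 0, 70, 0 → max 70
Smallest max regret = 70 → Balanced.

Balanced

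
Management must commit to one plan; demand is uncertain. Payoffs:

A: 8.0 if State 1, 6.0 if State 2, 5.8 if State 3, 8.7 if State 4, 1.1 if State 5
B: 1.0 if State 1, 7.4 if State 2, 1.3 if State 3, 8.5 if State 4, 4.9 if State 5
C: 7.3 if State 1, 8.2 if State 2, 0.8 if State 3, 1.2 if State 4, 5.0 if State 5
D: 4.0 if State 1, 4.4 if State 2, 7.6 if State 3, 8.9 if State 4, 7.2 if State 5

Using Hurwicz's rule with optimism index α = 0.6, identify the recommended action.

A: 0.6·8.7 + 0.4·1.1 = 5.66
B: 0.6·8.5 + 0.4·1.0 = 5.5
C: 0.6·8.2 + 0.4·0.8 = 5.24
D: 0.6·8.9 + 0.4·4.0 = 6.94
Highest Hurwicz score = 6.94 → D.

D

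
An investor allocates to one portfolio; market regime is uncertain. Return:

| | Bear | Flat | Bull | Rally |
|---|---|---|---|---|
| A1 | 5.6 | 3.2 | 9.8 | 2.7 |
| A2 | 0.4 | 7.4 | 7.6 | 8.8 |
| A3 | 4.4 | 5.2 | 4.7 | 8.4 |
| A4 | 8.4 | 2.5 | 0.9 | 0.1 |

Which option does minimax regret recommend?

Column bests: Bear=8.4, Flat=7.4, Bull=9.8, Rally=8.8.
A1 regrets: 2.8, 4.2, 0.0, 6.1 → max 6.1
A2 regrets: 8.0, 0.0, 2.2, 0.0 → max 8.0
A3 regrets: 4.0, 2.2, 5.1, 0.4 → max 5.1
A4 regrets: 0.0, 4.9, 8.9, 8.7 → max 8.9
Smallest max regret = 5.1 → A3.

A3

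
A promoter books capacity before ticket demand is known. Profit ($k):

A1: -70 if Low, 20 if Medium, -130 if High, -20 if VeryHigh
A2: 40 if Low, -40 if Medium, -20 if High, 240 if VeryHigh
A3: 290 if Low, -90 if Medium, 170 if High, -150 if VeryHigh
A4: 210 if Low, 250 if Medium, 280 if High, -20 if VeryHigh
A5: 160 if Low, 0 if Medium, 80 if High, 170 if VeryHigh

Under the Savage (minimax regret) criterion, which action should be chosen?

A5

Column bests: Low=290, Medium=250, High=280, VeryHigh=240.
A1 regrets: 360, 230, 410, 260 → max 410
A2 regrets: 250, 290, 300, 0 → max 300
A3 regrets: 0, 340, 110, 390 → max 390
A4 regrets: 80, 0, 0, 260 → max 260
A5 regrets: 130, 250, 200, 70 → max 250
Smallest max regret = 250 → A5.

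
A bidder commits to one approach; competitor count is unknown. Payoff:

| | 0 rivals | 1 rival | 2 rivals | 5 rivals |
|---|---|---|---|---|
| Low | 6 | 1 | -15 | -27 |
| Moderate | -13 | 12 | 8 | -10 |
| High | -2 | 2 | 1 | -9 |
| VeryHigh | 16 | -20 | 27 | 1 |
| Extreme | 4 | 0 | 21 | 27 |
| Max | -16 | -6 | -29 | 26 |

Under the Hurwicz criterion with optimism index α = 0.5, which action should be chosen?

Low: 0.5·6 + 0.5·(-27) = -10.5
Moderate: 0.5·12 + 0.5·(-13) = -0.5
High: 0.5·2 + 0.5·(-9) = -3.5
VeryHigh: 0.5·27 + 0.5·(-20) = 3.5
Extreme: 0.5·27 + 0.5·0 = 13.5
Max: 0.5·26 + 0.5·(-29) = -1.5
Highest Hurwicz score = 13.5 → Extreme.

Extreme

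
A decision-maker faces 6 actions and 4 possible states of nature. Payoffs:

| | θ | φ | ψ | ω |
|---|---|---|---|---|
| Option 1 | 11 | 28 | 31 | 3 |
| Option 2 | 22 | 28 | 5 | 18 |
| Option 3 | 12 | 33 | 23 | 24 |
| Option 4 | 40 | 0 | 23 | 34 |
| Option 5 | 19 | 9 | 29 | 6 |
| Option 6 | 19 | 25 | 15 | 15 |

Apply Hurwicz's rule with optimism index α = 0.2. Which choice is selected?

Option 6

Option 1: 0.2·31 + 0.8·3 = 8.6
Option 2: 0.2·28 + 0.8·5 = 9.6
Option 3: 0.2·33 + 0.8·12 = 16.2
Option 4: 0.2·40 + 0.8·0 = 8
Option 5: 0.2·29 + 0.8·6 = 10.6
Option 6: 0.2·25 + 0.8·15 = 17
Highest Hurwicz score = 17 → Option 6.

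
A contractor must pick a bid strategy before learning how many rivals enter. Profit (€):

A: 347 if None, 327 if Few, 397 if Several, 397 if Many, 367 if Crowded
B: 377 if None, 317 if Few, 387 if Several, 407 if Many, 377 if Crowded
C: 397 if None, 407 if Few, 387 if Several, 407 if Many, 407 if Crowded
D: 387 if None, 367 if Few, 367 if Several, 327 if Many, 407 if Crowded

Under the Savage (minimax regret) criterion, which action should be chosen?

Column bests: None=397, Few=407, Several=397, Many=407, Crowded=407.
A regrets: 50, 80, 0, 10, 40 → max 80
B regrets: 20, 90, 10, 0, 30 → max 90
C regrets: 0, 0, 10, 0, 0 → max 10
D regrets: 10, 40, 30, 80, 0 → max 80
Smallest max regret = 10 → C.

C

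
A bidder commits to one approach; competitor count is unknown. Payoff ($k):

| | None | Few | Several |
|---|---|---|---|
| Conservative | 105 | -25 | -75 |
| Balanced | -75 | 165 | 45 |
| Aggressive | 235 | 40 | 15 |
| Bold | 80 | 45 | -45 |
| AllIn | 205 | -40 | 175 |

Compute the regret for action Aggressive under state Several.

160

Best payoff under Several is 175.
Regret = 175 − 15 = 160.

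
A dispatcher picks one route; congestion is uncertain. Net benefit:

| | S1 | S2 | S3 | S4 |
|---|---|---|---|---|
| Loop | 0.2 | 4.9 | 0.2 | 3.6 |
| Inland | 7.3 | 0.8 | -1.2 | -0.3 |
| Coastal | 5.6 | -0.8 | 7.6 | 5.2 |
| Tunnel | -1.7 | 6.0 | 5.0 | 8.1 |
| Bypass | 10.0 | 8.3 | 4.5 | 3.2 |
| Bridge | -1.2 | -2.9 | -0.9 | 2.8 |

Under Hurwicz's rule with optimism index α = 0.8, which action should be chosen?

Loop: 0.8·4.9 + 0.2·0.2 = 3.96
Inland: 0.8·7.3 + 0.2·(-1.2) = 5.6
Coastal: 0.8·7.6 + 0.2·(-0.8) = 5.92
Tunnel: 0.8·8.1 + 0.2·(-1.7) = 6.14
Bypass: 0.8·10.0 + 0.2·3.2 = 8.64
Bridge: 0.8·2.8 + 0.2·(-2.9) = 1.66
Highest Hurwicz score = 8.64 → Bypass.

Bypass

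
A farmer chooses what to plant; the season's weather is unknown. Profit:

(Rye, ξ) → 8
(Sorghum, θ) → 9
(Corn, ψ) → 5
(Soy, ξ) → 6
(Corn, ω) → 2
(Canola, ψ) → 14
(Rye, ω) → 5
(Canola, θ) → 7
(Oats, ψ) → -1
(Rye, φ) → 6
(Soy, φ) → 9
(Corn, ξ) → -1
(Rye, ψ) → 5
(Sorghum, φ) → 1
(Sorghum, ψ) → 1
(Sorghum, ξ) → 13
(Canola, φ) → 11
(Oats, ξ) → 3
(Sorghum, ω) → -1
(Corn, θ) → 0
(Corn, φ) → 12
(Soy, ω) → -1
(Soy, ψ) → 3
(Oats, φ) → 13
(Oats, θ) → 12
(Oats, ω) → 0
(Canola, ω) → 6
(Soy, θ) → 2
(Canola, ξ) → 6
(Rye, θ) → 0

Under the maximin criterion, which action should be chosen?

Row minima: Soy=-1, Corn=-1, Sorghum=-1, Rye=0, Oats=-1, Canola=6
Best worst-case = 6 → Canola.

Canola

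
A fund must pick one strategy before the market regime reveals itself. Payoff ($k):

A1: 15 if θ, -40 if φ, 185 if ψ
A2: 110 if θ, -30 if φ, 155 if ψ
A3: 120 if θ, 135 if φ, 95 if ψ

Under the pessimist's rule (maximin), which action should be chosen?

Row minima: A1=-40, A2=-30, A3=95
Best worst-case = 95 → A3.

A3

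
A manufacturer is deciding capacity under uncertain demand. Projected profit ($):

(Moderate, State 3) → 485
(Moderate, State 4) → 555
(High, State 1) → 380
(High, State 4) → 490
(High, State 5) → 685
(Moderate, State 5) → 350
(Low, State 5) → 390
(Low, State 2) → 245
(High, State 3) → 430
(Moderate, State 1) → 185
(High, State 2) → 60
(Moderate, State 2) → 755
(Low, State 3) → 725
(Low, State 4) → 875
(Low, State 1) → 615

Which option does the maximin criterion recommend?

Row minima: Low=245, Moderate=185, High=60
Best worst-case = 245 → Low.

Low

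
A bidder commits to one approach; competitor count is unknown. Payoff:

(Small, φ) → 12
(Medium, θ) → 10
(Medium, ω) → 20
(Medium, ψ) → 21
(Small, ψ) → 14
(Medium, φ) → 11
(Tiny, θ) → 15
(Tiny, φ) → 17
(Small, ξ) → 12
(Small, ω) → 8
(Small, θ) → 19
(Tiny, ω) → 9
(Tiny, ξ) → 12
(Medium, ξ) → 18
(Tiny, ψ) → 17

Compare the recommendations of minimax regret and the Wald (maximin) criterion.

Column bests: θ=19, φ=17, ψ=21, ω=20, ξ=18.
Tiny regrets: 4, 0, 4, 11, 6 → max 11
Small regrets: 0, 5, 7, 12, 6 → max 12
Medium regrets: 9, 6, 0, 0, 0 → max 9
Smallest max regret = 9 → Medium.
Row minima: Tiny=9, Small=8, Medium=10
Best worst-case = 10 → Medium.

minimax regret → Medium; maximin → Medium (agree)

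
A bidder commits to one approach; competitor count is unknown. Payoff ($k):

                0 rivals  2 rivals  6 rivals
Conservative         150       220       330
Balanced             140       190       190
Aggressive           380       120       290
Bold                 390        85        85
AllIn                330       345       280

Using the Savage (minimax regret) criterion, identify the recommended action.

AllIn

Column bests: 0 rivals=390, 2 rivals=345, 6 rivals=330.
Conservative regrets: 240, 125, 0 → max 240
Balanced regrets: 250, 155, 140 → max 250
Aggressive regrets: 10, 225, 40 → max 225
Bold regrets: 0, 260, 245 → max 260
AllIn regrets: 60, 0, 50 → max 60
Smallest max regret = 60 → AllIn.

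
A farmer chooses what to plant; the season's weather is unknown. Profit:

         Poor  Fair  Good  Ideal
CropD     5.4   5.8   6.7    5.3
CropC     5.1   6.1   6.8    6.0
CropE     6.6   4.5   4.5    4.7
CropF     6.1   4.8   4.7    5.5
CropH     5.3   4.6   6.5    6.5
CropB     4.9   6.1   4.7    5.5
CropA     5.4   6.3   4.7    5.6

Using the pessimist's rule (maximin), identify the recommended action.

CropD

Row minima: CropD=5.3, CropC=5.1, CropE=4.5, CropF=4.7, CropH=4.6, CropB=4.7, CropA=4.7
Best worst-case = 5.3 → CropD.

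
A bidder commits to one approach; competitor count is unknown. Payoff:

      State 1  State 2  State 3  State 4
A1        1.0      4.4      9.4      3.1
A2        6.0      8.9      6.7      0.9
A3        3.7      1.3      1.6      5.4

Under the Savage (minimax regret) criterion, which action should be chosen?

A2

Column bests: State 1=6.0, State 2=8.9, State 3=9.4, State 4=5.4.
A1 regrets: 5.0, 4.5, 0.0, 2.3 → max 5.0
A2 regrets: 0.0, 0.0, 2.7, 4.5 → max 4.5
A3 regrets: 2.3, 7.6, 7.8, 0.0 → max 7.8
Smallest max regret = 4.5 → A2.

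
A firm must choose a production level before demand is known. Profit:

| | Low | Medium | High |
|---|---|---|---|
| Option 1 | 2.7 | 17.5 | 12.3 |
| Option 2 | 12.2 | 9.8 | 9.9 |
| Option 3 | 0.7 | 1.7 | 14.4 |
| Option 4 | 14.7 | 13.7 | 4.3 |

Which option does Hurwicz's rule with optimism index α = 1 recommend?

Option 1

Option 1: 1·17.5 + 0·2.7 = 17.5
Option 2: 1·12.2 + 0·9.8 = 12.2
Option 3: 1·14.4 + 0·0.7 = 14.4
Option 4: 1·14.7 + 0·4.3 = 14.7
Highest Hurwicz score = 17.5 → Option 1.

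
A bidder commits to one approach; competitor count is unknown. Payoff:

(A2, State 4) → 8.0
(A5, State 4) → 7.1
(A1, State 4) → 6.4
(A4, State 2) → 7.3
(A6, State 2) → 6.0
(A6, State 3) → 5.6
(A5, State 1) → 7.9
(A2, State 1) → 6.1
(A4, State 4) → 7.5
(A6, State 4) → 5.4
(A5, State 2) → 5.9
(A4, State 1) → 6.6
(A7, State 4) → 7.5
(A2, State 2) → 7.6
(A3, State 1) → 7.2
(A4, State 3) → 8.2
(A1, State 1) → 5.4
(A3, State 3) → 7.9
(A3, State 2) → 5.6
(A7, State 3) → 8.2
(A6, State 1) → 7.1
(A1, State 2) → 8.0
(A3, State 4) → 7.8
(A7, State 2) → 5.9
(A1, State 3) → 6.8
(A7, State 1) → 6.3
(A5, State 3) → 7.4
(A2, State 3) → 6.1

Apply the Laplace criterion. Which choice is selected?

A4

Row averages: A1=6.65, A2=6.95, A3=7.125, A4=7.4, A5=7.075, A6=6.025, A7=6.975
Highest average = 7.4 → A4.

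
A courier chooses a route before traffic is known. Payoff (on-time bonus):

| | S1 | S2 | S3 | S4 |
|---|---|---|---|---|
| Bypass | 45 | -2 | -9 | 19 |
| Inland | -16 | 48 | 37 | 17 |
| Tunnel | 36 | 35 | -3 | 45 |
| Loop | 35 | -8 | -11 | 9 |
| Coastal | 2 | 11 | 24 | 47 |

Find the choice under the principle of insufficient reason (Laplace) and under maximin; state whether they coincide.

laplace → Tunnel; maximin → Coastal (disagree)

Row averages: Bypass=13.25, Inland=21.5, Tunnel=28.25, Loop=6.25, Coastal=21
Highest average = 28.25 → Tunnel.
Row minima: Bypass=-9, Inland=-16, Tunnel=-3, Loop=-11, Coastal=2
Best worst-case = 2 → Coastal.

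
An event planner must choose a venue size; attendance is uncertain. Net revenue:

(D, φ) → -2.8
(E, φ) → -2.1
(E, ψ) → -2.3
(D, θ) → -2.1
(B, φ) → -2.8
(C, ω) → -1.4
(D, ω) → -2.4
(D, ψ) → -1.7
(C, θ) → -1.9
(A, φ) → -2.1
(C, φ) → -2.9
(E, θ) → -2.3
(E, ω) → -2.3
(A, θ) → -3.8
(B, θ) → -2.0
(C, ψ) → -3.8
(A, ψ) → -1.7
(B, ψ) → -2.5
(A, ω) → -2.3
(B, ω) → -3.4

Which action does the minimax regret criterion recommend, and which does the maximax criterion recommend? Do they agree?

Column bests: θ=-1.9, φ=-2.1, ψ=-1.7, ω=-1.4.
A regrets: 1.9, 0.0, 0.0, 0.9 → max 1.9
B regrets: 0.1, 0.7, 0.8, 2.0 → max 2.0
C regrets: 0.0, 0.8, 2.1, 0.0 → max 2.1
D regrets: 0.2, 0.7, 0.0, 1.0 → max 1.0
E regrets: 0.4, 0.0, 0.6, 0.9 → max 0.9
Smallest max regret = 0.9 → E.
Row maxima: A=-1.7, B=-2.0, C=-1.4, D=-1.7, E=-2.1
Best best-case = -1.4 → C.

minimax regret → E; maximax → C (disagree)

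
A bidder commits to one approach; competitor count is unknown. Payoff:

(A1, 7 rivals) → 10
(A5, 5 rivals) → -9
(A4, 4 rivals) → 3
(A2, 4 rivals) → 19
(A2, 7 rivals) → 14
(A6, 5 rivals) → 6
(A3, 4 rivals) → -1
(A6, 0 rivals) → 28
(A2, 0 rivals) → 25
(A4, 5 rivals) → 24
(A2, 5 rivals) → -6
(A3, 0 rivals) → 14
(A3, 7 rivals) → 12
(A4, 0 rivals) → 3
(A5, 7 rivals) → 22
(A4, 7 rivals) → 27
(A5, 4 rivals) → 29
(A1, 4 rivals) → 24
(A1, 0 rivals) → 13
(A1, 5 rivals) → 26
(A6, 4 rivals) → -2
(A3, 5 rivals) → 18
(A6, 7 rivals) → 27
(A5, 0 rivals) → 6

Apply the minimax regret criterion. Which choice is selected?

Column bests: 0 rivals=28, 4 rivals=29, 5 rivals=26, 7 rivals=27.
A1 regrets: 15, 5, 0, 17 → max 17
A2 regrets: 3, 10, 32, 13 → max 32
A3 regrets: 14, 30, 8, 15 → max 30
A4 regrets: 25, 26, 2, 0 → max 26
A5 regrets: 22, 0, 35, 5 → max 35
A6 regrets: 0, 31, 20, 0 → max 31
Smallest max regret = 17 → A1.

A1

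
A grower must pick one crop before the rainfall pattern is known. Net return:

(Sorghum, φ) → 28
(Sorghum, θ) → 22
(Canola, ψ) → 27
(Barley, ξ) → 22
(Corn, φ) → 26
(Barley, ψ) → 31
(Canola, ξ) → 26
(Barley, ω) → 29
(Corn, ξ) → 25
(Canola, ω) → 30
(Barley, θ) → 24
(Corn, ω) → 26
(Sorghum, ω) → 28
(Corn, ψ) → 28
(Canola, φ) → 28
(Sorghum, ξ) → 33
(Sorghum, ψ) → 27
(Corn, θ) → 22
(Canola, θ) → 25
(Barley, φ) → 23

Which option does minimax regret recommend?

Column bests: θ=25, φ=28, ψ=31, ω=30, ξ=33.
Barley regrets: 1, 5, 0, 1, 11 → max 11
Corn regrets: 3, 2, 3, 4, 8 → max 8
Sorghum regrets: 3, 0, 4, 2, 0 → max 4
Canola regrets: 0, 0, 4, 0, 7 → max 7
Smallest max regret = 4 → Sorghum.

Sorghum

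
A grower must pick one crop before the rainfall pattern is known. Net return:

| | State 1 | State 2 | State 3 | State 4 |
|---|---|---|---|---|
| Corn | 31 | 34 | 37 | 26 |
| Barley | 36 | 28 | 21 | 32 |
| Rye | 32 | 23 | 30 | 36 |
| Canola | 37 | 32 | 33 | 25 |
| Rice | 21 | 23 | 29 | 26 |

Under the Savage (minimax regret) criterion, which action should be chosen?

Column bests: State 1=37, State 2=34, State 3=37, State 4=36.
Corn regrets: 6, 0, 0, 10 → max 10
Barley regrets: 1, 6, 16, 4 → max 16
Rye regrets: 5, 11, 7, 0 → max 11
Canola regrets: 0, 2, 4, 11 → max 11
Rice regrets: 16, 11, 8, 10 → max 16
Smallest max regret = 10 → Corn.

Corn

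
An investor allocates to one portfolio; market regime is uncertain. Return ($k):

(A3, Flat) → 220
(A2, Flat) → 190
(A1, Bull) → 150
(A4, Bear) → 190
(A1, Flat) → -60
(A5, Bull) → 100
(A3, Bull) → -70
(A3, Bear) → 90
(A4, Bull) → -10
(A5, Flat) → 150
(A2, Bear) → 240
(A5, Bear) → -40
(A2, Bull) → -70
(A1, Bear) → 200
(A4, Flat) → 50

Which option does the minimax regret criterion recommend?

Column bests: Bear=240, Flat=220, Bull=150.
A1 regrets: 40, 280, 0 → max 280
A2 regrets: 0, 30, 220 → max 220
A3 regrets: 150, 0, 220 → max 220
A4 regrets: 50, 170, 160 → max 170
A5 regrets: 280, 70, 50 → max 280
Smallest max regret = 170 → A4.

A4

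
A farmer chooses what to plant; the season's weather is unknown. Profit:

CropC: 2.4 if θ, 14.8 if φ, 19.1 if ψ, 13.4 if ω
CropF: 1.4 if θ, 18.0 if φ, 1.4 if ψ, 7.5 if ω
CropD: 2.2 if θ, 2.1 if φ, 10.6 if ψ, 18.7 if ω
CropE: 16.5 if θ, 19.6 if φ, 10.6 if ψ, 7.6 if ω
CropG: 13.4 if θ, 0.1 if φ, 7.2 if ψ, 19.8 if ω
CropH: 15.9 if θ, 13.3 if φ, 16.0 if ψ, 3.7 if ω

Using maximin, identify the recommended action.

Row minima: CropC=2.4, CropF=1.4, CropD=2.1, CropE=7.6, CropG=0.1, CropH=3.7
Best worst-case = 7.6 → CropE.

CropE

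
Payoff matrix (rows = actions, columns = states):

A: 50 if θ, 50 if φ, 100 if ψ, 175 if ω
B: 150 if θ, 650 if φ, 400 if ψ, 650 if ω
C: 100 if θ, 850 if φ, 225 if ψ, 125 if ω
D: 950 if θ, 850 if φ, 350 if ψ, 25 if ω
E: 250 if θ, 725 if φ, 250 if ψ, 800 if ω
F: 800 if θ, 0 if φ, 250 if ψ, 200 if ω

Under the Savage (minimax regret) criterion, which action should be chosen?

Column bests: θ=950, φ=850, ψ=400, ω=800.
A regrets: 900, 800, 300, 625 → max 900
B regrets: 800, 200, 0, 150 → max 800
C regrets: 850, 0, 175, 675 → max 850
D regrets: 0, 0, 50, 775 → max 775
E regrets: 700, 125, 150, 0 → max 700
F regrets: 150, 850, 150, 600 → max 850
Smallest max regret = 700 → E.

E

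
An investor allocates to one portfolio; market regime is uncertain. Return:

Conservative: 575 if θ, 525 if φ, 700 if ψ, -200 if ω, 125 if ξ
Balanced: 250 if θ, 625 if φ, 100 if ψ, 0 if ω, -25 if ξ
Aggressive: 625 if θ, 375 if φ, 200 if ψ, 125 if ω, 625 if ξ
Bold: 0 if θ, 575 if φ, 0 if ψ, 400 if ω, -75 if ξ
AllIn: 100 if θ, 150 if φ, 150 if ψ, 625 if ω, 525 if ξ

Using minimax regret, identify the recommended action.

Aggressive

Column bests: θ=625, φ=625, ψ=700, ω=625, ξ=625.
Conservative regrets: 50, 100, 0, 825, 500 → max 825
Balanced regrets: 375, 0, 600, 625, 650 → max 650
Aggressive regrets: 0, 250, 500, 500, 0 → max 500
Bold regrets: 625, 50, 700, 225, 700 → max 700
AllIn regrets: 525, 475, 550, 0, 100 → max 550
Smallest max regret = 500 → Aggressive.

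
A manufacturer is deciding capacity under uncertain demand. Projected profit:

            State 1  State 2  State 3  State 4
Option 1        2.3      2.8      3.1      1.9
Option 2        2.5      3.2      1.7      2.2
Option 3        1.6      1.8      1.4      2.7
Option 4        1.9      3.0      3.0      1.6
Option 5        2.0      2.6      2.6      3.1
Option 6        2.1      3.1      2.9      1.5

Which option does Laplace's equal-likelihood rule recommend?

Row averages: Option 1=2.525, Option 2=2.4, Option 3=1.875, Option 4=2.375, Option 5=2.575, Option 6=2.4
Highest average = 2.575 → Option 5.

Option 5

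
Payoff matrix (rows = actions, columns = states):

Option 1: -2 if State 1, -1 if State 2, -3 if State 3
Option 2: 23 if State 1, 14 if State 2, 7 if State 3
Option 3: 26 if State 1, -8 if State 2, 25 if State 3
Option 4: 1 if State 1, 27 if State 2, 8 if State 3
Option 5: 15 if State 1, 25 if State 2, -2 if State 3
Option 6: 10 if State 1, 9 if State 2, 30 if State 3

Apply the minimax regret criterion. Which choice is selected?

Option 6

Column bests: State 1=26, State 2=27, State 3=30.
Option 1 regrets: 28, 28, 33 → max 33
Option 2 regrets: 3, 13, 23 → max 23
Option 3 regrets: 0, 35, 5 → max 35
Option 4 regrets: 25, 0, 22 → max 25
Option 5 regrets: 11, 2, 32 → max 32
Option 6 regrets: 16, 18, 0 → max 18
Smallest max regret = 18 → Option 6.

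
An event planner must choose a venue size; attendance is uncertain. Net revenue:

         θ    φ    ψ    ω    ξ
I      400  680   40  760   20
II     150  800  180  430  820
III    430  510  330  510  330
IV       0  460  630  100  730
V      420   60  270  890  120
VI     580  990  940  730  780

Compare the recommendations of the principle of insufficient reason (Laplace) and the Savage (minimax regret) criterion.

Row averages: I=380, II=476, III=422, IV=384, V=352, VI=804
Highest average = 804 → VI.
Column bests: θ=580, φ=990, ψ=940, ω=890, ξ=820.
I regrets: 180, 310, 900, 130, 800 → max 900
II regrets: 430, 190, 760, 460, 0 → max 760
III regrets: 150, 480, 610, 380, 490 → max 610
IV regrets: 580, 530, 310, 790, 90 → max 790
V regrets: 160, 930, 670, 0, 700 → max 930
VI regrets: 0, 0, 0, 160, 40 → max 160
Smallest max regret = 160 → VI.

laplace → VI; minimax regret → VI (agree)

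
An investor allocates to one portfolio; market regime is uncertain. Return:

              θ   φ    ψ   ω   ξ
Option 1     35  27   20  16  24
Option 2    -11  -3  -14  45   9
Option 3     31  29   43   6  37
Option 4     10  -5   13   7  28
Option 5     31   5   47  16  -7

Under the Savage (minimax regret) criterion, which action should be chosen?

Option 1

Column bests: θ=35, φ=29, ψ=47, ω=45, ξ=37.
Option 1 regrets: 0, 2, 27, 29, 13 → max 29
Option 2 regrets: 46, 32, 61, 0, 28 → max 61
Option 3 regrets: 4, 0, 4, 39, 0 → max 39
Option 4 regrets: 25, 34, 34, 38, 9 → max 38
Option 5 regrets: 4, 24, 0, 29, 44 → max 44
Smallest max regret = 29 → Option 1.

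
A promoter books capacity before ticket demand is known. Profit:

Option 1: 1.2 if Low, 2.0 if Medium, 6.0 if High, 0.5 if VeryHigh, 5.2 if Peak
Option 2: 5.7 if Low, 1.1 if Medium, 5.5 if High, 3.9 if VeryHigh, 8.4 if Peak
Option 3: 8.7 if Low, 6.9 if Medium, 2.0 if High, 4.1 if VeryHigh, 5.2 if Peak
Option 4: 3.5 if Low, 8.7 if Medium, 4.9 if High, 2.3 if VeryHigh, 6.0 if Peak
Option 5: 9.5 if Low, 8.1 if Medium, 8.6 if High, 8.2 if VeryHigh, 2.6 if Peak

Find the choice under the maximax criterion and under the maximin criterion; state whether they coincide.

maximax → Option 5; maximin → Option 5 (agree)

Row maxima: Option 1=6.0, Option 2=8.4, Option 3=8.7, Option 4=8.7, Option 5=9.5
Best best-case = 9.5 → Option 5.
Row minima: Option 1=0.5, Option 2=1.1, Option 3=2.0, Option 4=2.3, Option 5=2.6
Best worst-case = 2.6 → Option 5.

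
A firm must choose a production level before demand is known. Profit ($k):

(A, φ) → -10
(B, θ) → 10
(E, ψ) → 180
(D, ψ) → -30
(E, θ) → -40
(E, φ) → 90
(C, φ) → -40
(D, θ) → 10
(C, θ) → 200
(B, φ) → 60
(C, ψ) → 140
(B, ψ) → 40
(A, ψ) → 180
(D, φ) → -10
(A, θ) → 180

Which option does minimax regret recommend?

Column bests: θ=200, φ=90, ψ=180.
A regrets: 20, 100, 0 → max 100
B regrets: 190, 30, 140 → max 190
C regrets: 0, 130, 40 → max 130
D regrets: 190, 100, 210 → max 210
E regrets: 240, 0, 0 → max 240
Smallest max regret = 100 → A.

A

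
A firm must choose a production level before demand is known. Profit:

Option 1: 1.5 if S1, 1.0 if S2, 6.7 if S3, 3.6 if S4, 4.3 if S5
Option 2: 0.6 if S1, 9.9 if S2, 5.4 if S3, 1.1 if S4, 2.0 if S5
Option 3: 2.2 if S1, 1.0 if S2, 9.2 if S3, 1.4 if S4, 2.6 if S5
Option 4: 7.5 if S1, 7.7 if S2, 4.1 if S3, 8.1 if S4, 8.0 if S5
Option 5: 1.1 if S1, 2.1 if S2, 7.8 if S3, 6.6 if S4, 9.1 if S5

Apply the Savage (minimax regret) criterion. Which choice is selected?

Option 4

Column bests: S1=7.5, S2=9.9, S3=9.2, S4=8.1, S5=9.1.
Option 1 regrets: 6.0, 8.9, 2.5, 4.5, 4.8 → max 8.9
Option 2 regrets: 6.9, 0.0, 3.8, 7.0, 7.1 → max 7.1
Option 3 regrets: 5.3, 8.9, 0.0, 6.7, 6.5 → max 8.9
Option 4 regrets: 0.0, 2.2, 5.1, 0.0, 1.1 → max 5.1
Option 5 regrets: 6.4, 7.8, 1.4, 1.5, 0.0 → max 7.8
Smallest max regret = 5.1 → Option 4.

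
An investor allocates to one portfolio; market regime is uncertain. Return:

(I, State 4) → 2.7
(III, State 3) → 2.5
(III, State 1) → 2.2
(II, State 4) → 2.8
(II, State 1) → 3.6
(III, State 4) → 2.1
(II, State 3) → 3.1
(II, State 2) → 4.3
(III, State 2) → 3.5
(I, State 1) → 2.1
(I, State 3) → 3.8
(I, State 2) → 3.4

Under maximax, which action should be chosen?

II

Row maxima: I=3.8, II=4.3, III=3.5
Best best-case = 4.3 → II.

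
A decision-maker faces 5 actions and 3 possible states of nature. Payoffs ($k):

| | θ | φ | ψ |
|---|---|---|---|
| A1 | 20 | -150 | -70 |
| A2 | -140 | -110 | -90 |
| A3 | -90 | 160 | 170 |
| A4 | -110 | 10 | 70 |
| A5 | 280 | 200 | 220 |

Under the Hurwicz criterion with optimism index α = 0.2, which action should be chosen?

A1: 0.2·20 + 0.8·(-150) = -116
A2: 0.2·(-90) + 0.8·(-140) = -130
A3: 0.2·170 + 0.8·(-90) = -38
A4: 0.2·70 + 0.8·(-110) = -74
A5: 0.2·280 + 0.8·200 = 216
Highest Hurwicz score = 216 → A5.

A5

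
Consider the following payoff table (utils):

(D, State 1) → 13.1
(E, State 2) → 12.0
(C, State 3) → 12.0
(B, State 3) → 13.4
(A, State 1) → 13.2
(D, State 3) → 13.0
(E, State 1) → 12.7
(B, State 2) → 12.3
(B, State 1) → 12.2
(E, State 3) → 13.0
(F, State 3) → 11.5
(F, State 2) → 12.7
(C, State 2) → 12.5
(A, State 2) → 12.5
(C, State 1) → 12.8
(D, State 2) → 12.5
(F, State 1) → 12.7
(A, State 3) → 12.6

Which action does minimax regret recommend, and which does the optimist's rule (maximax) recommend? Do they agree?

minimax regret → D; maximax → B (disagree)

Column bests: State 1=13.2, State 2=12.7, State 3=13.4.
A regrets: 0.0, 0.2, 0.8 → max 0.8
B regrets: 1.0, 0.4, 0.0 → max 1.0
C regrets: 0.4, 0.2, 1.4 → max 1.4
D regrets: 0.1, 0.2, 0.4 → max 0.4
E regrets: 0.5, 0.7, 0.4 → max 0.7
F regrets: 0.5, 0.0, 1.9 → max 1.9
Smallest max regret = 0.4 → D.
Row maxima: A=13.2, B=13.4, C=12.8, D=13.1, E=13.0, F=12.7
Best best-case = 13.4 → B.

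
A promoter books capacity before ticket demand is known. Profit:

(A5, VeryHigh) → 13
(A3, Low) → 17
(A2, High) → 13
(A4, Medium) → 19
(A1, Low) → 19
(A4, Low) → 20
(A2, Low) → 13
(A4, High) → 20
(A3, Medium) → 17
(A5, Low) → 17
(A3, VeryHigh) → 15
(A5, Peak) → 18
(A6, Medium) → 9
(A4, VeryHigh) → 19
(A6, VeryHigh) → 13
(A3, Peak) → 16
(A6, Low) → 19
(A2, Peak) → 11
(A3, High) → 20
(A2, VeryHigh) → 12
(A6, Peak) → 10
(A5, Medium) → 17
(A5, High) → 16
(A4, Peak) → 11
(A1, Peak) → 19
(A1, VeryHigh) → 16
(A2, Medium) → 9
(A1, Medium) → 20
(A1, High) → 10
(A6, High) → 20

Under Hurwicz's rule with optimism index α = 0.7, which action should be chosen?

A3

A1: 0.7·20 + 0.3·10 = 17
A2: 0.7·13 + 0.3·9 = 11.8
A3: 0.7·20 + 0.3·15 = 18.5
A4: 0.7·20 + 0.3·11 = 17.3
A5: 0.7·18 + 0.3·13 = 16.5
A6: 0.7·20 + 0.3·9 = 16.7
Highest Hurwicz score = 18.5 → A3.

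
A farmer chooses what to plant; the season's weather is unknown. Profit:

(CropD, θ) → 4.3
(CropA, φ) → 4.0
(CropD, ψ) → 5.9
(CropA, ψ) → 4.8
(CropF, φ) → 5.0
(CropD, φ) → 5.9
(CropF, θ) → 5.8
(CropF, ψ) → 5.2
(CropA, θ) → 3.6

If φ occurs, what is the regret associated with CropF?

Best payoff under φ is 5.9.
Regret = 5.9 − 5.0 = 0.9.

0.9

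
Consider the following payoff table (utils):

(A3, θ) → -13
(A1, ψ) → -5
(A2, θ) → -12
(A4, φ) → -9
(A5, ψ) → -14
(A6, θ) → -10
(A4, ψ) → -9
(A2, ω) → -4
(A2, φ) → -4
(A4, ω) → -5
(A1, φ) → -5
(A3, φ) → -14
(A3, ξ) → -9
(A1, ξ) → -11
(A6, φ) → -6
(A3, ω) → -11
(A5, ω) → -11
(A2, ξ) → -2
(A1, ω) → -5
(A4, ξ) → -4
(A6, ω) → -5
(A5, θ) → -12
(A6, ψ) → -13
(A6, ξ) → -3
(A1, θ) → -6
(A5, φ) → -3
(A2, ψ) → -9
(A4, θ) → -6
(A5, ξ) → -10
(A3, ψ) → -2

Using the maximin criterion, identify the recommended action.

A4

Row minima: A1=-11, A2=-12, A3=-14, A4=-9, A5=-14, A6=-13
Best worst-case = -9 → A4.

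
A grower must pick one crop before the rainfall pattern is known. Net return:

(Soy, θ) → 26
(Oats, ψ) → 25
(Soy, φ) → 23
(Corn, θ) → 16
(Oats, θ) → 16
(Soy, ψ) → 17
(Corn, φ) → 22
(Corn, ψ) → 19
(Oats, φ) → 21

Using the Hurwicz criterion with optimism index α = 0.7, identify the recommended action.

Corn: 0.7·22 + 0.3·16 = 20.2
Oats: 0.7·25 + 0.3·16 = 22.3
Soy: 0.7·26 + 0.3·17 = 23.3
Highest Hurwicz score = 23.3 → Soy.

Soy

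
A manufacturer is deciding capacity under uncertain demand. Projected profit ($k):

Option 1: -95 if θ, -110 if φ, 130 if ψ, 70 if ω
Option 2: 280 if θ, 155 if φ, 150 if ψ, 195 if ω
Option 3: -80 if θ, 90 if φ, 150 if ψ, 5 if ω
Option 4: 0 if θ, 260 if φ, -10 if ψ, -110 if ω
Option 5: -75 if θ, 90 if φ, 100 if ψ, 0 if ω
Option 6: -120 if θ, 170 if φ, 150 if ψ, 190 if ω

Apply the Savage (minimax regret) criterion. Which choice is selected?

Column bests: θ=280, φ=260, ψ=150, ω=195.
Option 1 regrets: 375, 370, 20, 125 → max 375
Option 2 regrets: 0, 105, 0, 0 → max 105
Option 3 regrets: 360, 170, 0, 190 → max 360
Option 4 regrets: 280, 0, 160, 305 → max 305
Option 5 regrets: 355, 170, 50, 195 → max 355
Option 6 regrets: 400, 90, 0, 5 → max 400
Smallest max regret = 105 → Option 2.

Option 2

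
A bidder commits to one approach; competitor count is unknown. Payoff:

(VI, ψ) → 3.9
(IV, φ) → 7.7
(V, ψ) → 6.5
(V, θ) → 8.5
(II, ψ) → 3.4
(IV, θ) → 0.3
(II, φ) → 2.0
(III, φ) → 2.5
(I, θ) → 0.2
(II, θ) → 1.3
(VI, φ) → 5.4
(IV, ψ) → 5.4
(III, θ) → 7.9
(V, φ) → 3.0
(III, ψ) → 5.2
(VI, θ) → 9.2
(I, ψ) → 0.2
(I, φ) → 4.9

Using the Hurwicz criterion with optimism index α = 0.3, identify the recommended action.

I: 0.3·4.9 + 0.7·0.2 = 1.61
II: 0.3·3.4 + 0.7·1.3 = 1.93
III: 0.3·7.9 + 0.7·2.5 = 4.12
IV: 0.3·7.7 + 0.7·0.3 = 2.52
V: 0.3·8.5 + 0.7·3.0 = 4.65
VI: 0.3·9.2 + 0.7·3.9 = 5.49
Highest Hurwicz score = 5.49 → VI.

VI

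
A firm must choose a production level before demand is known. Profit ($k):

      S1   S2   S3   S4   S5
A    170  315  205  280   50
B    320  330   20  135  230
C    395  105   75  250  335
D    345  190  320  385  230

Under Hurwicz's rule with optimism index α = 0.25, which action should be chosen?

A: 0.25·315 + 0.75·50 = 116.25
B: 0.25·330 + 0.75·20 = 97.5
C: 0.25·395 + 0.75·75 = 155
D: 0.25·385 + 0.75·190 = 238.75
Highest Hurwicz score = 238.75 → D.

D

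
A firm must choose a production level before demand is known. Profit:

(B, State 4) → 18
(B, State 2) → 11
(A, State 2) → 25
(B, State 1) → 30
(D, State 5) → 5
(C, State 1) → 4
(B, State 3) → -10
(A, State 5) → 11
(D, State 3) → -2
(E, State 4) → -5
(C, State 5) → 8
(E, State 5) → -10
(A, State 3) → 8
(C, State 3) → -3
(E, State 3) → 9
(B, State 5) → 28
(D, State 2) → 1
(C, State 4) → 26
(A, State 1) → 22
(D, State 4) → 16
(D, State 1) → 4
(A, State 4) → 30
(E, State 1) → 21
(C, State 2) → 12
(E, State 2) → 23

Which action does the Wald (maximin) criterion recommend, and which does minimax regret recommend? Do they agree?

Row minima: A=8, B=-10, C=-3, D=-2, E=-10
Best worst-case = 8 → A.
Column bests: State 1=30, State 2=25, State 3=9, State 4=30, State 5=28.
A regrets: 8, 0, 1, 0, 17 → max 17
B regrets: 0, 14, 19, 12, 0 → max 19
C regrets: 26, 13, 12, 4, 20 → max 26
D regrets: 26, 24, 11, 14, 23 → max 26
E regrets: 9, 2, 0, 35, 38 → max 38
Smallest max regret = 17 → A.

maximin → A; minimax regret → A (agree)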